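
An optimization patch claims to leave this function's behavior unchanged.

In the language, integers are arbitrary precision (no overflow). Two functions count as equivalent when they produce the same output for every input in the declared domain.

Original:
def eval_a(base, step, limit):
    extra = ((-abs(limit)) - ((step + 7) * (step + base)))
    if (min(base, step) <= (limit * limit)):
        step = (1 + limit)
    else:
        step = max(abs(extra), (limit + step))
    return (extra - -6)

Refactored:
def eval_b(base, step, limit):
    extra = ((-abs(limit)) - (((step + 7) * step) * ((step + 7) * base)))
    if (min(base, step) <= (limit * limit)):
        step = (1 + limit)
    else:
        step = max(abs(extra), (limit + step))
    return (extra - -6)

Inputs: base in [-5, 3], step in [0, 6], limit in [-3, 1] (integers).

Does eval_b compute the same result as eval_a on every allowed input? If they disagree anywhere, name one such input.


Evaluate both at base=-5, step=0, limit=-3.
eval_a: extra := 32 | (min(base, step) <= (limit * limit)): true | step := -2 | result 38
eval_b: extra := -3 | (min(base, step) <= (limit * limit)): true | step := -2 | result 3
38 vs 3 — the two versions disagree here.
verdict: not equivalent; witness: base=-5, step=0, limit=-3


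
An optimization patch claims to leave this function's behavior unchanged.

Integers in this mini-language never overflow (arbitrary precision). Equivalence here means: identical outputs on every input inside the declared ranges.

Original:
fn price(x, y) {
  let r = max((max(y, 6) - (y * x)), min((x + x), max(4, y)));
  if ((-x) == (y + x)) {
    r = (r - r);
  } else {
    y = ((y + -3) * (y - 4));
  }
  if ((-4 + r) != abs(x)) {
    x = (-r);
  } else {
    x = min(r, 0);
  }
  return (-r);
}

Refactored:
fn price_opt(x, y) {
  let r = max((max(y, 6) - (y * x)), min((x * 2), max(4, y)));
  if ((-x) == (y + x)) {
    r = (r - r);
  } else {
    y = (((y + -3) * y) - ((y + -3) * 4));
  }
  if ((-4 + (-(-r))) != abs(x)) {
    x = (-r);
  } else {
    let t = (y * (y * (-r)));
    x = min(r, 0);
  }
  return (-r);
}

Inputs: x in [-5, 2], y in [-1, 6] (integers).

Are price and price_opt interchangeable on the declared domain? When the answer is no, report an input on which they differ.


Equivalent — the differences include local variable names differ, statement counts differ, constant usage differs, arithmetic usage differs, yet no declared input distinguishes the two.
As a probe, take x=0, y=4: price runs r = 6; ((-x) == (y + x)) -> false; y = 0; ((-4 + r) != abs(x)) -> true; x = -6; return -6; price_opt runs r = 6; ((-x) == (y + x)) -> false; y = 0; ((-4 + (-(-r))) != abs(x)) -> true; x = -6; return -6; both end at -6.
Sweeping the whole domain (64 inputs) finds no disagreement.
verdict: equivalent


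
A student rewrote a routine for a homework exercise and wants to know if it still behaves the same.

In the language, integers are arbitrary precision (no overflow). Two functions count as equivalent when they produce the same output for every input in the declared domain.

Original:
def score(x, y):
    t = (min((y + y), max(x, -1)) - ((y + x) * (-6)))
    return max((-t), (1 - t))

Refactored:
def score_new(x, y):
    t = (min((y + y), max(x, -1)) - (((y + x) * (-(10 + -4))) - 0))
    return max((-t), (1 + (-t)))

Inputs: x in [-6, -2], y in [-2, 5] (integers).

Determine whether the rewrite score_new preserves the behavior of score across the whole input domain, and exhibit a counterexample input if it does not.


Changes here: arithmetic usage differs, plus constant usage differs; the full 40-point sweep finds no disagreement.
verdict: equivalent


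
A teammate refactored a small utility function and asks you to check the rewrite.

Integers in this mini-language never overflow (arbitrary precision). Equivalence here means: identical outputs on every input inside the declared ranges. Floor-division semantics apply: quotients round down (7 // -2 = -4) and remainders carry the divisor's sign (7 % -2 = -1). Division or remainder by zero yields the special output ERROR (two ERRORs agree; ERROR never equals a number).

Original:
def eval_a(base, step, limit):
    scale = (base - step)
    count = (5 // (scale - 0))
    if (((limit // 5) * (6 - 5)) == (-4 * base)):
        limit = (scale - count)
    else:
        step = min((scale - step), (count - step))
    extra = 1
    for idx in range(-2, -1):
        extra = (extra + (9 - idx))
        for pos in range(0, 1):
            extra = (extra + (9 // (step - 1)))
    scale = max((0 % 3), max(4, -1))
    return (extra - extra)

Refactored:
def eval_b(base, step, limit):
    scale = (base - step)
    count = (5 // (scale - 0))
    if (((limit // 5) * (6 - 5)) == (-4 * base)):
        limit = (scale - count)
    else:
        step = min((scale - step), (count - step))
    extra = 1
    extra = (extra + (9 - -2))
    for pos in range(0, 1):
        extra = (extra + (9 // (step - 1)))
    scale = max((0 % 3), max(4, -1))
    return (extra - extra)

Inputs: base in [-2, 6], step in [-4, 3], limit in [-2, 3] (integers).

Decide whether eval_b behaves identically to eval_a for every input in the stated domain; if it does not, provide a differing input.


Although statement counts differ; also local variable names differ; also constant usage differs; also loop structure differs, 432/432 inputs agree.
verdict: equivalent


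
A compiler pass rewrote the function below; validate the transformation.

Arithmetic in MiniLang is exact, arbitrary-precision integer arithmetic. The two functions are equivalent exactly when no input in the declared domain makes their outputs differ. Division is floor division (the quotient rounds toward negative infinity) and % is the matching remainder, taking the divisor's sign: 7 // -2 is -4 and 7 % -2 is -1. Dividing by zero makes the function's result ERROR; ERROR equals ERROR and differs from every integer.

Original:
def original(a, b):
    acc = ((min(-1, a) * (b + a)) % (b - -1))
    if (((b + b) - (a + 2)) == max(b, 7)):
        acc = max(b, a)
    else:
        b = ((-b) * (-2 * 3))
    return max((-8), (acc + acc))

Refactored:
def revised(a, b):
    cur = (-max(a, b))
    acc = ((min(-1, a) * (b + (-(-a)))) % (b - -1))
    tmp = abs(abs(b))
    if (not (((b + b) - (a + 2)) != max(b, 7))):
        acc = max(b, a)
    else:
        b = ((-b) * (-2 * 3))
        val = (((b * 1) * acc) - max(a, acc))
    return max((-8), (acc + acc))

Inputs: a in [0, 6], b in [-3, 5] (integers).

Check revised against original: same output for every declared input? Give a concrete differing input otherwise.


Although boolean connective usage differs, and local variable names differ, and comparison usage differs, and statement counts differ, and min/max/abs usage differs, and arithmetic usage differs, and constant usage differs, 63/63 inputs agree.
verdict: equivalent


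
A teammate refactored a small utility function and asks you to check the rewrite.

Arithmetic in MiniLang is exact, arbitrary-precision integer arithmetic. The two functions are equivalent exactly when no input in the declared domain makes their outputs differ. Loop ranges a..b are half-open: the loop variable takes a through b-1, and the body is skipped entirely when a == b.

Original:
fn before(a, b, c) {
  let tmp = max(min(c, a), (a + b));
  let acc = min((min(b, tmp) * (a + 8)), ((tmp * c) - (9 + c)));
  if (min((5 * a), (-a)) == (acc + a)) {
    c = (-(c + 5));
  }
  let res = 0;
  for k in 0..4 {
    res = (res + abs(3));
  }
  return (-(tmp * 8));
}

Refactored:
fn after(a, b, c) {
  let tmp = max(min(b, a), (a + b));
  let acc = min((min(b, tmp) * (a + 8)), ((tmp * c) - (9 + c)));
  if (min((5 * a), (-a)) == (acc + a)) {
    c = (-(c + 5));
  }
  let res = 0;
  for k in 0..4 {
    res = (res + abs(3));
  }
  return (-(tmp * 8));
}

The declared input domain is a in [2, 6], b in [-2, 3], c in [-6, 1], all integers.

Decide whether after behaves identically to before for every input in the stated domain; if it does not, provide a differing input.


Input a=2, b=-2, c=1: -8 from before versus 0 from after.
verdict: not equivalent; witness: a=2, b=-2, c=1


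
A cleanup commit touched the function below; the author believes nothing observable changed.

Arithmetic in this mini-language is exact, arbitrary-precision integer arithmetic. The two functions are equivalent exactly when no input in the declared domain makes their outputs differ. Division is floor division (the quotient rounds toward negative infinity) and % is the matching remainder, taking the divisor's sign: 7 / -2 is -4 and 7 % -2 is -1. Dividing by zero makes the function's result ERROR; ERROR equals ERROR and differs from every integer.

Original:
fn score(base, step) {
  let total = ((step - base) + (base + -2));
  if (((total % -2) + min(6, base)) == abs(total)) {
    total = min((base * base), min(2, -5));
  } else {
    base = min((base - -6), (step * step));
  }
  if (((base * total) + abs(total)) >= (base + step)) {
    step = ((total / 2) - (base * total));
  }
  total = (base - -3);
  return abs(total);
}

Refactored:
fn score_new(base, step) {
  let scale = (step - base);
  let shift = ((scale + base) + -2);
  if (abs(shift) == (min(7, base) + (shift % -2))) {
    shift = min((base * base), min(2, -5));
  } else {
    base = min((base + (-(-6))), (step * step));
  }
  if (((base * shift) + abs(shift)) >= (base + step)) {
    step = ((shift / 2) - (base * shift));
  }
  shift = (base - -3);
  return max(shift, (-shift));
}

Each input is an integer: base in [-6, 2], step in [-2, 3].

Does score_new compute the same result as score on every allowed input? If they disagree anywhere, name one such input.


Although `6` became `7`, no input in the stated domain can expose it.
Spot check at base=-5, step=-1 — score: total=-3, then (((total % -2) + min(6, base)) == abs(total)) is false, then base=1, then (((base * total) + abs(total)) >= (base + step)) is true, then step=1, then total=4, then returns 4. score_new: scale=4, then shift=-3, then (abs(shift) == (min(7, base) + (shift % -2))) is false, then base=1, then (((base * shift) + abs(shift)) >= (base + step)) is true, then step=1, then shift=4, then returns 4. Both give 4.
Checked all 54 inputs in the declared domain: the outputs agree on every one.
verdict: equivalent


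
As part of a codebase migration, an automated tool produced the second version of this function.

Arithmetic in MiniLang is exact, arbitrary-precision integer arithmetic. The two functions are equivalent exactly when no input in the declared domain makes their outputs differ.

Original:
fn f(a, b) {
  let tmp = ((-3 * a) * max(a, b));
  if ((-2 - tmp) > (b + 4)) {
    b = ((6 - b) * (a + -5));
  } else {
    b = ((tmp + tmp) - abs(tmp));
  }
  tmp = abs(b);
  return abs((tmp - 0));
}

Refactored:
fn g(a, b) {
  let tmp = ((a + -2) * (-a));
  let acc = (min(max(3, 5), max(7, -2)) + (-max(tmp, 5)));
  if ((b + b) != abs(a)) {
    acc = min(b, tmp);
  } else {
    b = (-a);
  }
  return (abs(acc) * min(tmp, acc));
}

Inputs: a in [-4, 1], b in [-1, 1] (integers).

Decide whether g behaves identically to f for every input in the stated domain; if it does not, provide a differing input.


At a=-4, b=-1: f gives 63, g gives -576.
verdict: not equivalent; witness: a=-4, b=-1


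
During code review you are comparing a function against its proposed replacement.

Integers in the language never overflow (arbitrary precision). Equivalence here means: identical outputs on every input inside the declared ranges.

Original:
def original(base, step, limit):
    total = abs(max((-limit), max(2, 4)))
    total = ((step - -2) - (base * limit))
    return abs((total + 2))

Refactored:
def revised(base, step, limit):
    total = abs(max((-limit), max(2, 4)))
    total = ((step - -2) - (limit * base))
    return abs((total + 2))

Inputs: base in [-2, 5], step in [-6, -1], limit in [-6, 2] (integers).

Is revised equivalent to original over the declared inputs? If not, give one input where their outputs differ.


Although same computation, different form, 432/432 inputs agree.
verdict: equivalent


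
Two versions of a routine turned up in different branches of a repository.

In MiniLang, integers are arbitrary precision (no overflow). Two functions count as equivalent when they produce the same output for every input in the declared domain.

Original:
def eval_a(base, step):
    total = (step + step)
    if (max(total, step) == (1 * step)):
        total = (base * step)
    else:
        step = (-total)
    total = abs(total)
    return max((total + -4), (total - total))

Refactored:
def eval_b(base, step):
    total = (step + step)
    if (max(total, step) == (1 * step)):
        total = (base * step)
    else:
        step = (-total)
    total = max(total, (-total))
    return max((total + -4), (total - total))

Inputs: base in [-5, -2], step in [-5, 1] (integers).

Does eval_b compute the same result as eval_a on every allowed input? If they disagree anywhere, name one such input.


Behavior is preserved: although min/max/abs usage differs, the outputs never diverge.
Tracing base=-2, step=-4: eval_a: total=-8, then (max(total, step) == (1 * step)) is true, then total=8, then total=8, then returns 4 | eval_b: total=-8, then (max(total, step) == (1 * step)) is true, then total=8, then total=8, then returns 4 — matching result 4.
Across all 28 domain points the two functions coincide.
verdict: equivalent


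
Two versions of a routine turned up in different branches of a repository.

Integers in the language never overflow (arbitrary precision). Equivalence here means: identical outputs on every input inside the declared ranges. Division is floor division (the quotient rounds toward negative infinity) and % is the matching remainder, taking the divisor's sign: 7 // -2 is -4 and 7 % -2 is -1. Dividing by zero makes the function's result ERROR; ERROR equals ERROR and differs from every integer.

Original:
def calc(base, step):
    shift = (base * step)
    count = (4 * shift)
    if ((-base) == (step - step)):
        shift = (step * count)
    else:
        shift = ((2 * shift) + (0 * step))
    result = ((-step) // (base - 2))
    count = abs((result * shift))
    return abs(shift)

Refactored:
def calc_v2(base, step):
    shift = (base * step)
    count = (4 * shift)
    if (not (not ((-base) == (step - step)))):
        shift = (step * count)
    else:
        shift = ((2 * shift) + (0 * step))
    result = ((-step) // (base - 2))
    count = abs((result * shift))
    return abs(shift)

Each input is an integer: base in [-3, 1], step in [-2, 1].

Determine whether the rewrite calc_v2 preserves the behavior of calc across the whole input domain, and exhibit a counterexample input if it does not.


Reading the diff, among the changes: boolean connective usage differs.
Spot check at base=0, step=0 — calc: shift := 0 | count := 0 | ((-base) == (step - step)): true | shift := 0 | result := 0 | count := 0 | result 0. calc_v2: shift := 0 | count := 0 | (not (not ((-base) == (step - step)))): true | shift := 0 | result := 0 | count := 0 | result 0. Both give 0.
Checked all 20 inputs in the declared domain: the outputs agree on every one.
verdict: equivalent


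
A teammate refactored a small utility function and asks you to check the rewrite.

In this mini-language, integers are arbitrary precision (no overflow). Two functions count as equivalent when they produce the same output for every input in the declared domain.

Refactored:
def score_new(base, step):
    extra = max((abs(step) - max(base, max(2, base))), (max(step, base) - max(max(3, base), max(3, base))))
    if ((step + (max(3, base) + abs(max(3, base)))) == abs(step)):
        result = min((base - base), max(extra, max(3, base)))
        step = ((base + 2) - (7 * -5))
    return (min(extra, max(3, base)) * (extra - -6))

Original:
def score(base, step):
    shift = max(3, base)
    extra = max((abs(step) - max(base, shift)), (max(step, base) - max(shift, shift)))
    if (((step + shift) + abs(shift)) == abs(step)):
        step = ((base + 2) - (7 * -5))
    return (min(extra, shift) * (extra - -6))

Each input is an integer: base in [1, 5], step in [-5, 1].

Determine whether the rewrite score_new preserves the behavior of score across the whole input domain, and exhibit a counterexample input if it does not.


These are not equivalent — on base=1, step=-5 the outputs split (16 vs 27).
score: shift := 3 | extra := 2 | (((step + shift) + abs(shift)) == abs(step)): false | result 16
score_new: extra := 3 | ((step + (max(3, base) + abs(max(3, base)))) == abs(step)): false | result 27
verdict: not equivalent; witness: base=1, step=-5


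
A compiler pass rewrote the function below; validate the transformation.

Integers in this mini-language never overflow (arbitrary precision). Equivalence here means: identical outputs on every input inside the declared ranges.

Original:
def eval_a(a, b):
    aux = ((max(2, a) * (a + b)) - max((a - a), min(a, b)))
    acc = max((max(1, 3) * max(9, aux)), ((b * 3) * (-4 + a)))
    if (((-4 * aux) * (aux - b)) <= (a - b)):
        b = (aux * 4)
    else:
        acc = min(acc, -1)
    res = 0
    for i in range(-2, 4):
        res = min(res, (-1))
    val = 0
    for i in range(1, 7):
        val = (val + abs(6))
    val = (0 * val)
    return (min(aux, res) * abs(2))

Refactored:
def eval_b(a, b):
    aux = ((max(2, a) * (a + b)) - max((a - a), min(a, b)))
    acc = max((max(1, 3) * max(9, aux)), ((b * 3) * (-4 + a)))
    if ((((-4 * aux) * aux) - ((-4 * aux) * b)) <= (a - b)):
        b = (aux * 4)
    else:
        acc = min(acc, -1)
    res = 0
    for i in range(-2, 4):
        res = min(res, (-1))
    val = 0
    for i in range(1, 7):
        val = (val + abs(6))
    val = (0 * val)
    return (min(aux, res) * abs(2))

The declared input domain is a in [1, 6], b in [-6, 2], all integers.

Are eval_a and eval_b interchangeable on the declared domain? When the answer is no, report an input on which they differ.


The two versions differ — the changes include constant usage differs; and arithmetic usage differs.
One worked example (a=2, b=0) — eval_a: aux=4, then acc=27, then (((-4 * aux) * (aux - b)) <= (a - b)) is true, then b=16, then res=0, then (i=-2), then res=-1, then (i=-1), then res=-1, then (i=0), then res=-1, then (i=1), then res=-1, then (i=2), then res=-1, then (i=3), then res=-1, then val=0, then (i=1), then val=6, then (i=2), then val=12, then (i=3), then val=18, then (i=4), then val=24, then (i=5), then val=30, then (i=6), then val=36, then val=0, then returns -2; eval_b: aux=4, then acc=27, then ((((-4 * aux) * aux) - ((-4 * aux) * b)) <= (a - b)) is true, then b=16, then res=0, then (i=-2), then res=-1, then (i=-1), then res=-1, then (i=0), then res=-1, then (i=1), then res=-1, then (i=2), then res=-1, then (i=3), then res=-1, then val=0, then (i=1), then val=6, then (i=2), then val=12, then (i=3), then val=18, then (i=4), then val=24, then (i=5), then val=30, then (i=6), then val=36, then val=0, then returns -2; agreement on -2.
Sweeping the whole domain (54 inputs) finds no disagreement.
verdict: equivalent


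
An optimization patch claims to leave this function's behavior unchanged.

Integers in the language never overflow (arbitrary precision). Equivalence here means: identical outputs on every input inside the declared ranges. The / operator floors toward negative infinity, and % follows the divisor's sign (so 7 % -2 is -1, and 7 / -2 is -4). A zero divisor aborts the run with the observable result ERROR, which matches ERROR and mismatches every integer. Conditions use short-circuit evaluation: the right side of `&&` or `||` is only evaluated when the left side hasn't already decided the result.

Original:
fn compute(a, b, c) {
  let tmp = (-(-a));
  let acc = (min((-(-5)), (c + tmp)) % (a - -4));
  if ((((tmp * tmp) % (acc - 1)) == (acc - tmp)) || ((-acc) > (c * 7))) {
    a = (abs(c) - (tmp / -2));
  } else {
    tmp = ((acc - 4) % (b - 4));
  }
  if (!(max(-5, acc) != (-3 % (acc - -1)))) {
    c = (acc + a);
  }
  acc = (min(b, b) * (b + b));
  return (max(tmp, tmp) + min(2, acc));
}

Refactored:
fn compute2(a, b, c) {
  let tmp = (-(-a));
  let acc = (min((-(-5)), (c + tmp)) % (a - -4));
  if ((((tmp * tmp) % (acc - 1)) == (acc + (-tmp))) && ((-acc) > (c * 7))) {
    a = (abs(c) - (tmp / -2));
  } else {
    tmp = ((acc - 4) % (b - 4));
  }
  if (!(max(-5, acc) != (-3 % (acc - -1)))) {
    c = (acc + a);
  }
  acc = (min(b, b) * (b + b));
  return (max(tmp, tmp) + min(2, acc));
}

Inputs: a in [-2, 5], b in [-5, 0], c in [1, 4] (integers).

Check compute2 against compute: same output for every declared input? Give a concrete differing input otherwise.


Try a=0, b=-5, c=4.
compute: tmp = 0; acc = 0; ((((tmp * tmp) % (acc - 1)) == (acc - tmp)) || ((-acc) > (c * 7))) -> true; a = 4; (!(max(-5, acc) != (-3 % (acc - -1)))) -> true; c = 4; acc = 50; return 2
compute2: tmp = 0; acc = 0; ((((tmp * tmp) % (acc - 1)) == (acc + (-tmp))) && ((-acc) > (c * 7))) -> false; tmp = -4; (!(max(-5, acc) != (-3 % (acc - -1)))) -> true; c = 0; acc = 50; return -2
2 and -2 differ, so these are not the same function on this domain.
verdict: not equivalent; witness: a=0, b=-5, c=4


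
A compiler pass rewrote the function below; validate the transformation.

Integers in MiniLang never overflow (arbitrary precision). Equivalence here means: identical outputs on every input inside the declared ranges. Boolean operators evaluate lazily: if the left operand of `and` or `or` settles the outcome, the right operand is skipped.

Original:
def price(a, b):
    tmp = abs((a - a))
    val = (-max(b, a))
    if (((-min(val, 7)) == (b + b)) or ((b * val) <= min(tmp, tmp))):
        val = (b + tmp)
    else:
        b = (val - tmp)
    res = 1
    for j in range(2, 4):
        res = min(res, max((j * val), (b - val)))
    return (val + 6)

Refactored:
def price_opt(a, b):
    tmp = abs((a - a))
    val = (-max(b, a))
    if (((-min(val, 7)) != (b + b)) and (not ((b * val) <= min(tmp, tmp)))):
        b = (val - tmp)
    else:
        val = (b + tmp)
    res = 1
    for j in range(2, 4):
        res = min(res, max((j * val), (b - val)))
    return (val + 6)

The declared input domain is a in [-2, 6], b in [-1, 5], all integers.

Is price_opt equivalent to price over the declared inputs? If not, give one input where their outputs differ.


This is a faithful refactor — comparison usage differs; and boolean connective usage differs, but the computed results match everywhere.
As a probe, take a=4, b=3: price runs tmp := 0 | val := -4 | (((-min(val, 7)) == (b + b)) or ((b * val) <= min(tmp, tmp))): true | val := 3 | res := 1 | iter j=2: | res := 1 | iter j=3: | res := 1 | result 9; price_opt runs tmp := 0 | val := -4 | (((-min(val, 7)) != (b + b)) and (not ((b * val) <= min(tmp, tmp)))): false | val := 3 | res := 1 | iter j=2: | res := 1 | iter j=3: | res := 1 | result 9; both end at 9.
Sweeping the whole domain (63 inputs) finds no disagreement.
verdict: equivalent


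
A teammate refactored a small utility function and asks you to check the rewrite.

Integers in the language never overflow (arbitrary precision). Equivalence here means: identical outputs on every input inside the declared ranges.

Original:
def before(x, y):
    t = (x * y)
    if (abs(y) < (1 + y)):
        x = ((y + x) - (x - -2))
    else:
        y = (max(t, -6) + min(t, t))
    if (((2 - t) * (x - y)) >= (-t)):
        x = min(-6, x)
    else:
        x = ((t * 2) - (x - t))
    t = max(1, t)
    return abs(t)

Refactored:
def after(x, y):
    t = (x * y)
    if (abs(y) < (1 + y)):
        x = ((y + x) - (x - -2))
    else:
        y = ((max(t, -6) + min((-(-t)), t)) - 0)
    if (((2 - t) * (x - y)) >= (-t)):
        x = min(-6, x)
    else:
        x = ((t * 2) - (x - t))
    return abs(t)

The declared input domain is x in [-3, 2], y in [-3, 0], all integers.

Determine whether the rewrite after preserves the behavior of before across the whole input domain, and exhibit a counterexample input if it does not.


Try x=-3, y=0.
before: t=0, then (abs(y) < (1 + y)) is true, then x=-2, then (((2 - t) * (x - y)) >= (-t)) is false, then x=2, then t=1, then returns 1
after: t=0, then (abs(y) < (1 + y)) is true, then x=-2, then (((2 - t) * (x - y)) >= (-t)) is false, then x=2, then returns 0
1 and 0 differ, so these are not the same function on this domain.
verdict: not equivalent; witness: x=-3, y=0


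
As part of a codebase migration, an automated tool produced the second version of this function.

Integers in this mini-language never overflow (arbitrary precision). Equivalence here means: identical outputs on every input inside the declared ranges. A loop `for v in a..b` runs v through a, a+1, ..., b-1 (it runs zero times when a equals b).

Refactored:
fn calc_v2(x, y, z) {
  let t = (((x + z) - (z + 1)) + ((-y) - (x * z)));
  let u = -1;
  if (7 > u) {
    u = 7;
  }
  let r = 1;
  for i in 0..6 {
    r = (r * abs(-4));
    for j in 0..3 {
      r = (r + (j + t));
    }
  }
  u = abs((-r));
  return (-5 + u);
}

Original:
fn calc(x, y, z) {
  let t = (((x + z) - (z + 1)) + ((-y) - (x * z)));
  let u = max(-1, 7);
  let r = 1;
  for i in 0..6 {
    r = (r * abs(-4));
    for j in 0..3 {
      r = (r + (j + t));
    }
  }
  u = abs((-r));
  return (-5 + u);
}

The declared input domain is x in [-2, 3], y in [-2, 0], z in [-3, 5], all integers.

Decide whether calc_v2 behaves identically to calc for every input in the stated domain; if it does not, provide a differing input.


Comparing the listings, the differences include: branching structure differs; and comparison usage differs; and constant usage differs; and statement counts differ; and min/max/abs usage differs.
One worked example (x=3, y=-1, z=5) — calc: t becomes -12; next u becomes 7; next r becomes 1; next at i=0:; next r becomes 4; next at j=0:; next r becomes -8; next at j=1:; next r becomes -19; next at j=2:; next r becomes -29; next at i=1:; next r becomes -116; next at j=0:; next r becomes -128; next at j=1:; next r becomes -139; next at j=2:; next r becomes -149; next at i=2:; next r becomes -596; next at j=0:; next r becomes -608; next at j=1:; next r becomes -619; next at j=2:; next r becomes -629; next at i=3:; next r becomes -2516; next at j=0:; next r becomes -2528; next at j=1:; next r becomes -2539; next at j=2:; next r becomes -2549; next at i=4:; next r becomes -10196; next at j=0:; next r becomes -10208; next at j=1:; next r becomes -10219; next at j=2:; next r becomes -10229; next at i=5:; next r becomes -40916; next at j=0:; next r becomes -40928; next at j=1:; next r becomes -40939; next at j=2:; next r becomes -40949; next u becomes 40949; next final value 40944; calc_v2: t becomes -12; next u becomes -1; next (7 > u) evaluates to true; next u becomes 7; next r becomes 1; next at i=0:; next r becomes 4; next at j=0:; next r becomes -8; next at j=1:; next r becomes -19; next at j=2:; next r becomes -29; next at i=1:; next r becomes -116; next at j=0:; next r becomes -128; next at j=1:; next r becomes -139; next at j=2:; next r becomes -149; next at i=2:; next r becomes -596; next at j=0:; next r becomes -608; next at j=1:; next r becomes -619; next at j=2:; next r becomes -629; next at i=3:; next r becomes -2516; next at j=0:; next r becomes -2528; next at j=1:; next r becomes -2539; next at j=2:; next r becomes -2549; next at i=4:; next r becomes -10196; next at j=0:; next r becomes -10208; next at j=1:; next r becomes -10219; next at j=2:; next r becomes -10229; next at i=5:; next r becomes -40916; next at j=0:; next r becomes -40928; next at j=1:; next r becomes -40939; next at j=2:; next r becomes -40949; next u becomes 40949; next final value 40944; agreement on 40944.
Checked all 162 inputs in the declared domain: the outputs agree on every one.
verdict: equivalent


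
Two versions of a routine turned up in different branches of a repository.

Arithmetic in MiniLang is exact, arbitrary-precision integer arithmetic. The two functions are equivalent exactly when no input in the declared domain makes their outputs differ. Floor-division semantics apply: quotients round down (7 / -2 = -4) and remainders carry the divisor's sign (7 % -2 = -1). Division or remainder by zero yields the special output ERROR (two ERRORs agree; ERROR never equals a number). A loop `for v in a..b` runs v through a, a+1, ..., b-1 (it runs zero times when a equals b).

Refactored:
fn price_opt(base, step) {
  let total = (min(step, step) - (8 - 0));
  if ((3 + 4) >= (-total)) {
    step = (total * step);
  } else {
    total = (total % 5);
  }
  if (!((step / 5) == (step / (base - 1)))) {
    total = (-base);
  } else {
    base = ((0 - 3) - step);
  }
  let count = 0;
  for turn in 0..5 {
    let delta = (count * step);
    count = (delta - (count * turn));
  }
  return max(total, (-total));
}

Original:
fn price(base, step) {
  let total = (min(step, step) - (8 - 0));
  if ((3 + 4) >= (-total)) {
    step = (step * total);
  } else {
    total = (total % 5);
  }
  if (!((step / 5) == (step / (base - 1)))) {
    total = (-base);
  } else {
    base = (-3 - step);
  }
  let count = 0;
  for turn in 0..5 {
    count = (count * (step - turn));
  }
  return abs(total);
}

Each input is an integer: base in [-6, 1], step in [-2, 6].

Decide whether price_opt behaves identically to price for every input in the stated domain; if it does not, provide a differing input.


Although constant usage differs; arithmetic usage differs; local variable names differ; statement counts differ; min/max/abs usage differs, 72/72 inputs agree.
verdict: equivalent


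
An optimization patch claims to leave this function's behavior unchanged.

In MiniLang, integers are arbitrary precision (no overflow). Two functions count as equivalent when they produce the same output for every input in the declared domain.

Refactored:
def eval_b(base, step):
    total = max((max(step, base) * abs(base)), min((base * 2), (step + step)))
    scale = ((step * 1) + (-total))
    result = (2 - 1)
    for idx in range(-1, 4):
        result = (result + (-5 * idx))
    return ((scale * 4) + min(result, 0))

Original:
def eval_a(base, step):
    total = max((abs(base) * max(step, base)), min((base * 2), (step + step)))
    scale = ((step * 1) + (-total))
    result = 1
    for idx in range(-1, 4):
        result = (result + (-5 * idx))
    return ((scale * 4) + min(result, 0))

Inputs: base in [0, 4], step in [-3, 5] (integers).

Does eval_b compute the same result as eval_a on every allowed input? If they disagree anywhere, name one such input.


Differences: arithmetic usage differs; also constant usage differs — yet all 45 inputs agree.
verdict: equivalent


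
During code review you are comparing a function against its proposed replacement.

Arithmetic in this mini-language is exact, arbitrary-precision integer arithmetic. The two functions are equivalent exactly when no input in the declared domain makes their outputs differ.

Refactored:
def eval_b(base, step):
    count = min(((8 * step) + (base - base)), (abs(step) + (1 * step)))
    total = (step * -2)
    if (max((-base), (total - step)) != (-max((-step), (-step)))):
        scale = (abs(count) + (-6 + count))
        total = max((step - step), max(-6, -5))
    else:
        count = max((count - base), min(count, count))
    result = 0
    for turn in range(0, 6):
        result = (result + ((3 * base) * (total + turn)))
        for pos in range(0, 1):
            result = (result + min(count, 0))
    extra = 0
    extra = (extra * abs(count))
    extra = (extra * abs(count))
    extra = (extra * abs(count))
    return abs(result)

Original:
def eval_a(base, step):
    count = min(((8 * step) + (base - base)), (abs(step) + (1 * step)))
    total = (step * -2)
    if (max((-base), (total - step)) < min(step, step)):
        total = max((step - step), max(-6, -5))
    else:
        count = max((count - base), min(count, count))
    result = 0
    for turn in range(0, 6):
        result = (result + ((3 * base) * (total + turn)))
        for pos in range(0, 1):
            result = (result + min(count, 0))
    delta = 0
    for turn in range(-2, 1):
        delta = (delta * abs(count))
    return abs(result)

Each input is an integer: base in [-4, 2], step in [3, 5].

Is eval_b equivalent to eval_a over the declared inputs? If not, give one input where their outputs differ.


Run the pair on base=-4, step=3.
eval_a: count=6, then total=-6, then (max((-base), (total - step)) < min(step, step)) is false, then count=10, then result=0, then (turn=0), then result=72, then (pos=0), then result=72, then (turn=1), then result=132, then (pos=0), then result=132, then (turn=2), then result=180, then (pos=0), then result=180, then (turn=3), then result=216, then (pos=0), then result=216, then (turn=4), then result=240, then (pos=0), then result=240, then (turn=5), then result=252, then (pos=0), then result=252, then delta=0, then (turn=-2), then delta=0, then (turn=-1), then delta=0, then (turn=0), then delta=0, then returns 252
eval_b: count=6, then total=-6, then (max((-base), (total - step)) != (-max((-step), (-step)))) is true, then scale=6, then total=0, then result=0, then (turn=0), then result=0, then (pos=0), then result=0, then (turn=1), then result=-12, then (pos=0), then result=-12, then (turn=2), then result=-36, then (pos=0), then result=-36, then (turn=3), then result=-72, then (pos=0), then result=-72, then (turn=4), then result=-120, then (pos=0), then result=-120, then (turn=5), then result=-180, then (pos=0), then result=-180, then extra=0, then extra=0, then extra=0, then extra=0, then returns 180
252 and 180 differ, so these are not the same function on this domain.
verdict: not equivalent; witness: base=-4, step=3


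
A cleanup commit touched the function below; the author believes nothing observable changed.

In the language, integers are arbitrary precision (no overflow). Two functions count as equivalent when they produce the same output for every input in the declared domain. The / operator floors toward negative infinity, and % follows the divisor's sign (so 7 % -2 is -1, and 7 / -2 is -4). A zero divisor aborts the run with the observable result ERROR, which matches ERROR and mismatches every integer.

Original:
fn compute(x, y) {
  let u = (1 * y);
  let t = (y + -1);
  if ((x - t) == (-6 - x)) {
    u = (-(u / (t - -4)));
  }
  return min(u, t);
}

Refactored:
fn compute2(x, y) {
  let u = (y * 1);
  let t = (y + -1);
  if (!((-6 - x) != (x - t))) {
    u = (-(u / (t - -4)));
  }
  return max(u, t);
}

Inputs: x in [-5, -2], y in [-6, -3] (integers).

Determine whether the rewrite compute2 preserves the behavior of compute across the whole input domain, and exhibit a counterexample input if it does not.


There is a counterexample at x=-5, y=-6: -7 on one side, -6 on the other.
compute: u = -6; t = -7; ((x - t) == (-6 - x)) -> false; return -7
compute2: u = -6; t = -7; (!((-6 - x) != (x - t))) -> false; return -6
verdict: not equivalent; witness: x=-5, y=-6


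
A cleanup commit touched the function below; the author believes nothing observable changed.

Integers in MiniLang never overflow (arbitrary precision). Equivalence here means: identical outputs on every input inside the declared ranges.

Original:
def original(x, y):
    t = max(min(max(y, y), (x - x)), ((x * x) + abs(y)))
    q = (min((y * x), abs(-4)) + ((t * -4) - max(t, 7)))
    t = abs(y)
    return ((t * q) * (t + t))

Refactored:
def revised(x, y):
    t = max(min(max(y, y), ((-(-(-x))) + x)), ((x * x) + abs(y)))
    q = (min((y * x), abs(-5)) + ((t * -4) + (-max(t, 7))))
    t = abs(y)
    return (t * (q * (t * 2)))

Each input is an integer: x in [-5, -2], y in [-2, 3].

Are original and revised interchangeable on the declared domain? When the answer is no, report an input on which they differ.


Not equivalent: x=-5, y=-2 separates them (-1048 vs -1040).
original: t=27, then q=-131, then t=2, then returns -1048
revised: t=27, then q=-130, then t=2, then returns -1040
verdict: not equivalent; witness: x=-5, y=-2


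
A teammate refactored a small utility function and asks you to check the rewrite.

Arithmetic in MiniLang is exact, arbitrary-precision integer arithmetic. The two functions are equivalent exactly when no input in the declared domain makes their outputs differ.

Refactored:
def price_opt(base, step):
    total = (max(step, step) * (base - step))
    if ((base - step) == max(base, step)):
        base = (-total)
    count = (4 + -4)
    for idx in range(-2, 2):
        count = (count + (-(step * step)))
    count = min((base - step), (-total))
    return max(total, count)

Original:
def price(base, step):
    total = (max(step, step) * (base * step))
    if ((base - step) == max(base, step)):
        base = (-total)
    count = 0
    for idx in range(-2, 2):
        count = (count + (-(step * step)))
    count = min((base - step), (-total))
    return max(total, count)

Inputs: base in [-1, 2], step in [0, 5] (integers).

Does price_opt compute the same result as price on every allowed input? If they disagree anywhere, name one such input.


These are not equivalent — on base=-1, step=1 the outputs split (-1 vs -2).
price: total becomes -1; next ((base - step) == max(base, step)) evaluates to false; next count becomes 0; next at idx=-2:; next count becomes -1; next at idx=-1:; next count becomes -2; next at idx=0:; next count becomes -3; next at idx=1:; next count becomes -4; next count becomes -2; next final value -1
price_opt: total becomes -2; next ((base - step) == max(base, step)) evaluates to false; next count becomes 0; next at idx=-2:; next count becomes -1; next at idx=-1:; next count becomes -2; next at idx=0:; next count becomes -3; next at idx=1:; next count becomes -4; next count becomes -2; next final value -2
verdict: not equivalent; witness: base=-1, step=1


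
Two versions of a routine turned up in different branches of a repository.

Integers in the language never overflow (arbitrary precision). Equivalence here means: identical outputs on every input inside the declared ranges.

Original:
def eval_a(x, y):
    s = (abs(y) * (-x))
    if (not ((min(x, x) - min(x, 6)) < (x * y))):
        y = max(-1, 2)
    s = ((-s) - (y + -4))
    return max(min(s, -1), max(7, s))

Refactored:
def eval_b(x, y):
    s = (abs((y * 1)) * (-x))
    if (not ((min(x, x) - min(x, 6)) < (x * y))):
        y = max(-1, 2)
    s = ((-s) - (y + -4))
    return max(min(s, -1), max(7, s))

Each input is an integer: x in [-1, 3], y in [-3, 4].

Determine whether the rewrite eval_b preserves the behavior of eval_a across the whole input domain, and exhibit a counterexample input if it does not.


Changes here: constant usage differs; and arithmetic usage differs; the full 40-point sweep finds no disagreement.
verdict: equivalent


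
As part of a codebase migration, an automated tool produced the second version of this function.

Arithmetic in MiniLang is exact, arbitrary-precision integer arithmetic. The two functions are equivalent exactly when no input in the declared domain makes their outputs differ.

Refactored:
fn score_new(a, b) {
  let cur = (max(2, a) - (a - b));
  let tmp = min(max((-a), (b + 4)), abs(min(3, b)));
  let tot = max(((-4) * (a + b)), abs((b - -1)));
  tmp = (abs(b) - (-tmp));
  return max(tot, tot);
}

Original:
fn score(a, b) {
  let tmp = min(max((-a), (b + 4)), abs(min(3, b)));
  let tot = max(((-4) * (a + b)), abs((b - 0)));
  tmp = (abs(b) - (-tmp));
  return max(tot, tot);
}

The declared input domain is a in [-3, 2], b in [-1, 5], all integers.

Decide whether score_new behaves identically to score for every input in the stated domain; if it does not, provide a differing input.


Not equivalent: a=-3, b=3 separates them (3 vs 4).
score: tmp := 3 | tot := 3 | tmp := 6 | result 3
score_new: cur := 8 | tmp := 3 | tot := 4 | tmp := 6 | result 4
verdict: not equivalent; witness: a=-3, b=3


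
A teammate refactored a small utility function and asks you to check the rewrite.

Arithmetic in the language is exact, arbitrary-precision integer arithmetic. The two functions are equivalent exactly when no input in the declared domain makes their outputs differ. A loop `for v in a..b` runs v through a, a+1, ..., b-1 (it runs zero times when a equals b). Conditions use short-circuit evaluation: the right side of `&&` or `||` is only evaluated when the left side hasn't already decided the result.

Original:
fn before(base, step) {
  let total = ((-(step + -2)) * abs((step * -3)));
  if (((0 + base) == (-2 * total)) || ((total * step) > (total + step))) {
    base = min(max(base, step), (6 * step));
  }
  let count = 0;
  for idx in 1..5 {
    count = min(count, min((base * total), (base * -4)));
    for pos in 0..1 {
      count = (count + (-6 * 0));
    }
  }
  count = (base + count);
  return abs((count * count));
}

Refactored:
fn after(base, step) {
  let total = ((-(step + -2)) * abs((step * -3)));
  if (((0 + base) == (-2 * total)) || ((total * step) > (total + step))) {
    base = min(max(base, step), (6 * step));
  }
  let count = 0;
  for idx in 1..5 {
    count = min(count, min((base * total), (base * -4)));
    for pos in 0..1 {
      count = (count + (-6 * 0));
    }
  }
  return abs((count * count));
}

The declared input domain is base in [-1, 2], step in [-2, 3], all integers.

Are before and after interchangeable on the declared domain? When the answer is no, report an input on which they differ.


Take base=-1, step=-2.
before: total becomes 24; next (((0 + base) == (-2 * total)) || ((total * step) > (total + step))) evaluates to false; next count becomes 0; next at idx=1:; next count becomes -24; next at pos=0:; next count becomes -24; next at idx=2:; next count becomes -24; next at pos=0:; next count becomes -24; next at idx=3:; next count becomes -24; next at pos=0:; next count becomes -24; next at idx=4:; next count becomes -24; next at pos=0:; next count becomes -24; next count becomes -25; next final value 625
after: total becomes 24; next (((0 + base) == (-2 * total)) || ((total * step) > (total + step))) evaluates to false; next count becomes 0; next at idx=1:; next count becomes -24; next at pos=0:; next count becomes -24; next at idx=2:; next count becomes -24; next at pos=0:; next count becomes -24; next at idx=3:; next count becomes -24; next at pos=0:; next count becomes -24; next at idx=4:; next count becomes -24; next at pos=0:; next count becomes -24; next final value 576
625 != 576, so the rewrite changes behavior.
verdict: not equivalent; witness: base=-1, step=-2
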